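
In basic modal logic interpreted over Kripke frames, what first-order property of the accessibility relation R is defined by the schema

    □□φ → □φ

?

Suppose □□φ→□φ is valid. Take Rxy and set V(φ)={w : xR²w}. Then □□φ at x, so □φ at x, so φ at y, i.e. ∃z(Rxz∧Rzy).
The converse is a direct semantic check.
Frame condition: ∀x ∀y (Rxy → ∃z (Rxz ∧ Rzy)).

density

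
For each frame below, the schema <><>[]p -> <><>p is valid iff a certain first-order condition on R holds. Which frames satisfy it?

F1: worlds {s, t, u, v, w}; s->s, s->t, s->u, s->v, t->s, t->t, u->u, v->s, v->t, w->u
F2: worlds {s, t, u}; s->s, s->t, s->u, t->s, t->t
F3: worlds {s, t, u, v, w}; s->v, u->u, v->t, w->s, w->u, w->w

This is the axiom for a generalized confluence (Geach) condition; its first-order frame correspondent is forall x forall y (x R^2 y -> exists w (yRw & x R^2 w)).
F1: holds.
F2: fails — sR²u but no w with uRw and sR²w.
F3: fails — sR²t but no w* with tRw* and sR²w*.
Valid on: F1.

F1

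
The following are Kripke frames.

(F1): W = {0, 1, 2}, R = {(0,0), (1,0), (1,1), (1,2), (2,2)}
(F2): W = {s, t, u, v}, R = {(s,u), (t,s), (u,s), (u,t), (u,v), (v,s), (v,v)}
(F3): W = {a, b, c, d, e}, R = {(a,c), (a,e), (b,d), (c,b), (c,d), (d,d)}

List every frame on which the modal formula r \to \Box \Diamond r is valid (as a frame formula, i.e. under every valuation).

Frame correspondent (Sahlqvist): \forall x \forall y (Rxy \to Ryx) — i.e. symmetry.
(F1): fails — R10 but not R01.
(F2): fails — Ruv but not Rvu.
(F3): fails — Rcd but not Rdc.

none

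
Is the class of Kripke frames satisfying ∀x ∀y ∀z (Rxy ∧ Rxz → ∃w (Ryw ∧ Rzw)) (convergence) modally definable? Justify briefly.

Yes, by ◇□r → □◇r

This is a Sahlqvist condition; the .2 axiom ◇□r → □◇r defines it.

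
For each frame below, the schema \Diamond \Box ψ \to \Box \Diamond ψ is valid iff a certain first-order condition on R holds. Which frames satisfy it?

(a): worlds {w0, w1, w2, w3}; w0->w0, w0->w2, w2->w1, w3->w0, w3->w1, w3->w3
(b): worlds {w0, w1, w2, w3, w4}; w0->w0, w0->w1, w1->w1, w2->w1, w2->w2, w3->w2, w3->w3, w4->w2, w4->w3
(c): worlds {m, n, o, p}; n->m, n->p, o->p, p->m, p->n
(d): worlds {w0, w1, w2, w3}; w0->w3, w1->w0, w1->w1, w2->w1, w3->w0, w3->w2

This is the axiom for convergence; its first-order frame correspondent is \forall x \forall y \forall z (Rxy \wedge Rxz \to \exists w (Ryw \wedge Rzw)).
(a): fails — Rw0w2 and Rw0w0 but w2 and w0 have no common successor.
(b): ✓.
(c): fails — Rnm and Rnm but m and m have no common successor.
(d): fails — Rw1w1 and Rw1w0 but w1 and w0 have no common successor.
Valid on: (b).

(b)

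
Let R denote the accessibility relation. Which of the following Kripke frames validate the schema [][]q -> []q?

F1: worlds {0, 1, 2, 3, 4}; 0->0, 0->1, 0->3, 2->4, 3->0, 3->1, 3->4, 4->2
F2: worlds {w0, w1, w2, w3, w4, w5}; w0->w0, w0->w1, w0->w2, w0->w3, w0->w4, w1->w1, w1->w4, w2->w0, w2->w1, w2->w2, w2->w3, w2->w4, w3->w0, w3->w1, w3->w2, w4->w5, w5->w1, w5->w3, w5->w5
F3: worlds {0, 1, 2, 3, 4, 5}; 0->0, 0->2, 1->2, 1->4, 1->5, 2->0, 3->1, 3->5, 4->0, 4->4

F2

This is the axiom for density; its first-order frame correspondent is forall x forall y (Rxy -> exists z (Rxz & Rzy)).
F1: fails — R34 but no z with R3z and Rz4.
F2: holds.
F3: fails — R12 but no z with R1z and Rz2.
Valid on: F2.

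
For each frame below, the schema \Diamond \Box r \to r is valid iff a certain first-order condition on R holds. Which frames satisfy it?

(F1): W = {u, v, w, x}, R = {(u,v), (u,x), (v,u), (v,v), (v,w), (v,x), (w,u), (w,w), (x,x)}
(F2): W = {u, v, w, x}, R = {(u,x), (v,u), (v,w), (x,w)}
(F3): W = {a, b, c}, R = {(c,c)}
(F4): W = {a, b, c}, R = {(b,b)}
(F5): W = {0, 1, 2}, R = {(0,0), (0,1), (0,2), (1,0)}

The schema corresponds to symmetry: \forall x \forall y (Rxy \to Ryx).
(F1): fails — Rwu but not Ruw.
(F2): fails — Rxw but not Rwx.
(F3): ✓.
(F4): ✓.
(F5): fails — R02 but not R20.
Valid on: (F3), (F4).

(F3), (F4)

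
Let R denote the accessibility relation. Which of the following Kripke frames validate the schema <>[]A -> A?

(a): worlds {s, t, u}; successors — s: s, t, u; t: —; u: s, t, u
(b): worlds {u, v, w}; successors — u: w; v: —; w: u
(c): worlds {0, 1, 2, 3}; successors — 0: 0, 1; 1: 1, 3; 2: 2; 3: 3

This is the axiom for symmetry; its first-order frame correspondent is forall x forall y (Rxy -> Ryx).
(a): fails — Rut but not Rtu.
(b): satisfies the condition.
(c): fails — R01 but not R10.

(b)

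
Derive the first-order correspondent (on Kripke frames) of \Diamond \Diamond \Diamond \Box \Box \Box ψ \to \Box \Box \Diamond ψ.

\forall x \forall y \forall z ((x R^3 y \wedge x R^2 z) \to \exists w (y R^3 w \wedge zRw))

This is a Sahlqvist (Geach-type) schema ◇^3□^3ψ → □^2◇^1ψ.
Minimal-valuation argument: fix x; take any y with xR^3y and any z with xR^2z. Set V(ψ) to the set of worlds R-reachable from y in exactly 3 steps. Then □^3ψ holds at y, so the antecedent holds at x; validity forces ◇^1ψ at z, giving a w with zR^1w and yR^3w.
First-order correspondent: \forall x \forall y \forall z ((x R^3 y \wedge x R^2 z) \to \exists w (y R^3 w \wedge zRw)).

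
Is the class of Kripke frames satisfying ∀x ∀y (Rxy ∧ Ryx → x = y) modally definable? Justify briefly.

Not definable by any modal formula

If a class were modally definable it would be closed under surjective bounded morphisms (Goldblatt–Thomason).
The 8-cycle (worlds 0,1,2,3,4,5,6,7 with 0→1→2→3→4→5→6→7→0) is antisymmetric. Sending even-indexed worlds to a and odd-indexed worlds to b is a surjective bounded morphism onto the two-world frame with a↔b, which is not antisymmetric.
So no modal formula (or set of formulas) defines exactly the antisymmetric frames.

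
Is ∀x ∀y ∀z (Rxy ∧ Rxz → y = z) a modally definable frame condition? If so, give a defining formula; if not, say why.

Definable; ◇q → □q defines it

Yes: it is partial functionality, defined by the CD schema ◇q → □q.
Suppose ◇q→□q is valid. Take Rxy, Rxz and set V(q)={y}. Then ◇q at x, so □q at x, so q at z, i.e. z=y.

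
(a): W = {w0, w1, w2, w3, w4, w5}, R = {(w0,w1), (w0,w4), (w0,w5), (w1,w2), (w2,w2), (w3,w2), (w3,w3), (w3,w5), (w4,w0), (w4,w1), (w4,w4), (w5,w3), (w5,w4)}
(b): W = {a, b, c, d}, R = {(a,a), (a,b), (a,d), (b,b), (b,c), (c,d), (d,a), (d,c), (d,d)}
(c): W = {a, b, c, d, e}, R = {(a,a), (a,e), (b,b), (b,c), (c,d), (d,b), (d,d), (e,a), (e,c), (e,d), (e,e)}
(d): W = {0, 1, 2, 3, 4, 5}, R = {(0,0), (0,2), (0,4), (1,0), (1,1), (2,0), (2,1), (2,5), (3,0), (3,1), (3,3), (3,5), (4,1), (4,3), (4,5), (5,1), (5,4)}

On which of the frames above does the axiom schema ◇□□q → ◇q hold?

(b), (c), (d)

Frame correspondent (Sahlqvist): ∀x ∀y (xRy → ∃w (yR²w ∧ xRw)) — i.e. a generalized confluence (Geach) condition.
(a): fails — w0Rw1 but no w with w1R²w and w0Rw.
(b): holds.
(c): holds.
(d): holds.
Valid on: (b), (c), (d).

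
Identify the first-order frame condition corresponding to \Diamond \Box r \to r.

Symmetry

This schema is equivalent to the B axiom r → □◇r.
Its frame correspondent is symmetry — \forall x \forall y (Rxy \to Ryx).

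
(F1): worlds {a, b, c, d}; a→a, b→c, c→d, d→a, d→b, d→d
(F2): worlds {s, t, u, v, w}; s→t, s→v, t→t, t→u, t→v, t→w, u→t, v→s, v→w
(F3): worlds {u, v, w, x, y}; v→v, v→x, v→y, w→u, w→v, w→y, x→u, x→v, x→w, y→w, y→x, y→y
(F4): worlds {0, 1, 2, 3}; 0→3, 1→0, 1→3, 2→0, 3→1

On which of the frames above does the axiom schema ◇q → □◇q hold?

none

Frame correspondent (Sahlqvist): ∀x ∀y ∀z (Rxy ∧ Rxz → Ryz) — i.e. the Euclidean property.
(F1): fails — Rbc and Rbc but not Rcc.
(F2): fails — Rsv and Rsv but not Rvv.
(F3): fails — Rvx and Rvx but not Rxx.
(F4): fails — R03 and R03 but not R33.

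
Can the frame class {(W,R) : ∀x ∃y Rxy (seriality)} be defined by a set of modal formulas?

Yes: it is seriality, defined by the D schema □r → ◇r.
Suppose □r→◇r is valid. At any x set V(r)=W. Then □r at x, so ◇r at x, so x has a successor.

Definable; □r → ◇r defines it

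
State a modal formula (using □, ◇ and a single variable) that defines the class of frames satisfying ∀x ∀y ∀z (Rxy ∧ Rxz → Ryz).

A defining formula is ◇ψ → □◇ψ (the 5 axiom).
Suppose ◇ψ→□◇ψ is valid. Take Rxy, Rxz and set V(ψ)={y}. Then ◇ψ at x, so □◇ψ at x, so ◇ψ at z, so some w with Rzw has ψ; w=y, i.e. Rzy. By symmetry of the argument, Ryz.

◇ψ → □◇ψ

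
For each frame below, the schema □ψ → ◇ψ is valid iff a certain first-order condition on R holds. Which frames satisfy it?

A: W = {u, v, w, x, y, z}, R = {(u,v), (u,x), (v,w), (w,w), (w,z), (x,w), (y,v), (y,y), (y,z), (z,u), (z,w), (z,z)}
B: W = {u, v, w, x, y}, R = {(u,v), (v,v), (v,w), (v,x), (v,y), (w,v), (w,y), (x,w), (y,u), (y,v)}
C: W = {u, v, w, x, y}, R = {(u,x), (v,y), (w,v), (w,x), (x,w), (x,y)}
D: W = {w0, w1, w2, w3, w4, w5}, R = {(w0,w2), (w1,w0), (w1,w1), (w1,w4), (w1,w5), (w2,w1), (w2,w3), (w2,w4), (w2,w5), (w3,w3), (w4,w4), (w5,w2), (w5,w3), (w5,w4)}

A, B, D

Frame correspondent (Sahlqvist): ∀x ∃y Rxy — i.e. seriality.
A: satisfies the condition.
B: satisfies the condition.
C: fails — world y has no successor.
D: satisfies the condition.
Valid on: A, B, D.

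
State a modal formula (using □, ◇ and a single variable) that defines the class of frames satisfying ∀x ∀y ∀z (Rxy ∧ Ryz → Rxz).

□ψ → □□ψ

This is transitivity; the standard corresponding axiom is 4: □ψ → □□ψ.
Suppose □ψ→□□ψ is valid. Take Rxy, Ryz and set V(ψ)={w : Rxw}. Then □ψ at x, so □□ψ at x, so □ψ at y, so ψ at z, i.e. Rxz.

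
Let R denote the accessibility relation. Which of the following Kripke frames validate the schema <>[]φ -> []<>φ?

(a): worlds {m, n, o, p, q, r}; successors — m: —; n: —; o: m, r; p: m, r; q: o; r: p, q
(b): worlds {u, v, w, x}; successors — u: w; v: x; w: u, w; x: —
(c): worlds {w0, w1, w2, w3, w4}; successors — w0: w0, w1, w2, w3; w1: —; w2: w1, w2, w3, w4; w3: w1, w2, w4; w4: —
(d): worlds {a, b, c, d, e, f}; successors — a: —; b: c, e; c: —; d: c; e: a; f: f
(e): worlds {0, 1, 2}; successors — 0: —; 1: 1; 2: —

This is the axiom for convergence; its first-order frame correspondent is forall x forall y forall z (Rxy & Rxz -> exists w (Ryw & Rzw)).
(a): fails — Rom and Rom but m and m have no common successor.
(b): fails — Rvx and Rvx but x and x have no common successor.
(c): fails — Rw0w1 and Rw0w1 but w1 and w1 have no common successor.
(d): fails — Rbc and Rbc but c and c have no common successor.
(e): ✓.

(e)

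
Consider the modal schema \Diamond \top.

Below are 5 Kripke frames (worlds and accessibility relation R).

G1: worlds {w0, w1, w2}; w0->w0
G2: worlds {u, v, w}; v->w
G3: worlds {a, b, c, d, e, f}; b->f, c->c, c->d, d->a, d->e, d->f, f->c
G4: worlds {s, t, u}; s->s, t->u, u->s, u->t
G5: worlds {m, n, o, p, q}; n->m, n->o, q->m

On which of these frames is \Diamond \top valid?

The schema corresponds to seriality: \forall x \exists y Rxy.
G1: fails — world w1 has no successor.
G2: fails — world u has no successor.
G3: fails — world a has no successor.
G4: condition met.
G5: fails — world m has no successor.
Valid on: G4.

G4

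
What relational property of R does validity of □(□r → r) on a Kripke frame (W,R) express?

shift-reflexivity

Suppose □(□r→r) is valid. Take Rxy and set V(r)={w : Ryw}. Then at y, □r holds; since □(□r→r) at x, □r→r at y, so r at y, i.e. Ryy.
Conversely, on a frame with shift-reflexivity the schema holds at every world under every valuation.
So the correspondent is shift-reflexivity.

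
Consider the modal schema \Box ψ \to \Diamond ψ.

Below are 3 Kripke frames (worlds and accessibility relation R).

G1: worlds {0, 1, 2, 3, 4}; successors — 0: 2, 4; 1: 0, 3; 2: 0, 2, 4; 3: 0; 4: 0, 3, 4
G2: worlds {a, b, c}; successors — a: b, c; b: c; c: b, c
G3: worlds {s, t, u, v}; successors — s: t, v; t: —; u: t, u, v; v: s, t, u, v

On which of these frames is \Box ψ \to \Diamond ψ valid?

G1, G2

Frame correspondent (Sahlqvist): \forall x \exists y Rxy — i.e. seriality.
G1: ✓.
G2: ✓.
G3: fails — world t has no successor.
Valid on: G1, G2.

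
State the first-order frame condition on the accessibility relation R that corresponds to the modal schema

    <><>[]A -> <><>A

forall x forall y (x R^2 y -> exists w (yRw & x R^2 w))

This is a Sahlqvist (Geach-type) schema ◇^2□^1A → □^0◇^2A.
First-order correspondent: forall x forall y (x R^2 y -> exists w (yRw & x R^2 w)).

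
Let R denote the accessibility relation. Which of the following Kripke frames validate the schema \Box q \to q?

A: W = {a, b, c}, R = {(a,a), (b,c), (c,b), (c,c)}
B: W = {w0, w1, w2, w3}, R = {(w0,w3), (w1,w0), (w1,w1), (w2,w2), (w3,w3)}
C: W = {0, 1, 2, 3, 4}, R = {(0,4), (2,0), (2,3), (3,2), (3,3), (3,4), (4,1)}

none

The schema corresponds to reflexivity: \forall x Rxx.
A: fails — world b does not see itself.
B: fails — world w0 does not see itself.
C: fails — world 0 does not see itself.
Valid on no frame.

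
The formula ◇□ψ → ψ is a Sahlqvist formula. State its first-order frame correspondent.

symmetry

This is a form of the B axiom.
It corresponds to symmetry: ∀x ∀y (Rxy → Ryx).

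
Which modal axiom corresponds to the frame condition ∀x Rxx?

□s → s

This is reflexivity; the standard corresponding axiom is T: □s → s.
Suppose □s→s is valid. At any x set V(s)={w : Rxw}. Then □s holds at x, so s holds at x, i.e. Rxx.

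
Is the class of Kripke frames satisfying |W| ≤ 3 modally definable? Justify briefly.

No

Any modally definable frame class is closed under disjoint unions.
Any modal formula valid on each of 4 disjoint one-world frames is valid on their disjoint union (validity is preserved under disjoint unions). Each one-world frame has |W|=1≤3, but the union has |W|=4.
Hence having at most 3 worlds is not modally definable.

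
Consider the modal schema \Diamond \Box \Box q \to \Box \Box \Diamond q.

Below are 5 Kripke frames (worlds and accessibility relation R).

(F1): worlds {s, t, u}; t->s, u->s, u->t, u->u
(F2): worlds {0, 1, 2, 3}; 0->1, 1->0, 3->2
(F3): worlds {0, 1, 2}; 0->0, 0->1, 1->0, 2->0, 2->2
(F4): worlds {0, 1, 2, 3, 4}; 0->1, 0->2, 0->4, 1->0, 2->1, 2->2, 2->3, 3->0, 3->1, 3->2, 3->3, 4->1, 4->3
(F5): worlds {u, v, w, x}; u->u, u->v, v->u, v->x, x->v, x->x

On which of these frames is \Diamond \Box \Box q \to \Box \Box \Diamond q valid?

The schema corresponds to a generalized confluence (Geach) condition: \forall x \forall y \forall z ((xRy \wedge x R^2 z) \to \exists w (y R^2 w \wedge zRw)).
(F1): fails — uRs, uR²s but no w with sR²w and sRw.
(F2): satisfies the condition.
(F3): satisfies the condition.
(F4): fails — 0R1, 0R²1 but no w with 1R²w and 1Rw.
(F5): satisfies the condition.
Valid on: (F2), (F3), (F5).

(F2), (F3), (F5)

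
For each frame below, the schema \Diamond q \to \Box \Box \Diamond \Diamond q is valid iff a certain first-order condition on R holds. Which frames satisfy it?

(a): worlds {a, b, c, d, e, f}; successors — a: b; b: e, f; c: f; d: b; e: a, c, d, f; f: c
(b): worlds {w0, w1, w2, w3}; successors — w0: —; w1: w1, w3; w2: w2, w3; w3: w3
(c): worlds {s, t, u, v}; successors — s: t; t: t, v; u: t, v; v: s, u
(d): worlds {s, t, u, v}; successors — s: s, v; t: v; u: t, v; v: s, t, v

(d)

The schema corresponds to a generalized confluence (Geach) condition: \forall x \forall y \forall z ((xRy \wedge x R^2 z) \to \exists w (y = w \wedge z R^2 w)).
(a): fails — aRb, aR²f but no w with b=w and fR²w.
(b): fails — w1Rw1, w1R²w3 but no w with w1=w and w3R²w.
(c): fails — vRs, vR²v but no w with s=w and vR²w.
(d): ✓.
Valid on: (d).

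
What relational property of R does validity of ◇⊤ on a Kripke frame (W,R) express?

This schema is equivalent to the D axiom □r → ◇r.
It corresponds to seriality: ∀x ∃y Rxy.

seriality: ∀x ∃y Rxy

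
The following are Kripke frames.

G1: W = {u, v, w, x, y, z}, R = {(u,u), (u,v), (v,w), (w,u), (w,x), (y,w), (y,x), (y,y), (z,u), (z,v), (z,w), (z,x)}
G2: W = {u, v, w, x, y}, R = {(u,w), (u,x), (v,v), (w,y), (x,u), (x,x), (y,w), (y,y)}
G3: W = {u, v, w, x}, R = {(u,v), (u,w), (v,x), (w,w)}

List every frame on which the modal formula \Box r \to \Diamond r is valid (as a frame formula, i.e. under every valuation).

G2

This is the axiom for seriality; its first-order frame correspondent is \forall x \exists y Rxy.
G1: fails — world x has no successor.
G2: satisfies the condition.
G3: fails — world x has no successor.
Valid on: G2.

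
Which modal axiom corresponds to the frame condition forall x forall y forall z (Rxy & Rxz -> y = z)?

This is partial functionality; the standard corresponding axiom is CD: ◇p → □p.
Suppose ◇p→□p is valid. Take Rxy, Rxz and set V(p)={y}. Then ◇p at x, so □p at x, so p at z, i.e. z=y.

◇p → □p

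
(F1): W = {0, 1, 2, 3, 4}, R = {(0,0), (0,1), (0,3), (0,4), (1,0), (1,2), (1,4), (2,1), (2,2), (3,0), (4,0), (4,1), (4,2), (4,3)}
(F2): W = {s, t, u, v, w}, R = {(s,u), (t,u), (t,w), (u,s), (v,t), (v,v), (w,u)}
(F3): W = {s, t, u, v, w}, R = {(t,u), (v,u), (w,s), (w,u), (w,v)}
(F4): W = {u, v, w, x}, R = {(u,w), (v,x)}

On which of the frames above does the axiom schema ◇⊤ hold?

This is the axiom for seriality; its first-order frame correspondent is ∀x ∃y Rxy.
(F1): satisfies the condition.
(F2): satisfies the condition.
(F3): fails — world s has no successor.
(F4): fails — world w has no successor.

(F1), (F2)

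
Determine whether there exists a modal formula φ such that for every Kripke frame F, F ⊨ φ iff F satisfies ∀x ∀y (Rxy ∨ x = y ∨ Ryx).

No — not modally definable

Modal frame validity is preserved under disjoint unions.
Take 3 disjoint single-world reflexive frames: each is trivially connected, but their disjoint union has 3 worlds with no edge between distinct components, so it is not connected.
Hence connectedness of R is not modally definable.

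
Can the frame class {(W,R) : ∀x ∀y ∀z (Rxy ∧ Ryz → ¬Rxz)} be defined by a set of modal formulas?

No

If a class were modally definable it would be closed under surjective bounded morphisms (Goldblatt–Thomason).
The 5-cycle (worlds a,b,c,d,e with a→b→c→d→e→a) is intransitive. Mapping every world to a single reflexive point • is a surjective bounded morphism; the reflexive point is not intransitive (R••∧R•• but R••).
Hence intransitivity is not modally definable.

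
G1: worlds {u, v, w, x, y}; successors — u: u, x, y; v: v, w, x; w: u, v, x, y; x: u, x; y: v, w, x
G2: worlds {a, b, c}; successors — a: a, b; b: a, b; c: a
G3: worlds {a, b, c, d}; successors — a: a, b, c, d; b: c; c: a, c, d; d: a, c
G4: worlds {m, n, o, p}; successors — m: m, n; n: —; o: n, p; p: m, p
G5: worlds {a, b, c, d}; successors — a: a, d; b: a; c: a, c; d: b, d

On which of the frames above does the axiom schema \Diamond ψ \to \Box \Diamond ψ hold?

G2

Frame correspondent (Sahlqvist): \forall x \forall y \forall z (Rxy \wedge Rxz \to Ryz) — i.e. the Euclidean property.
G1: fails — Rux and Ruy but not Rxy.
G2: ✓.
G3: fails — Rab and Rab but not Rbb.
G4: fails — Rmn and Rmm but not Rnm.
G5: fails — Rad and Raa but not Rda.
Valid on: G2.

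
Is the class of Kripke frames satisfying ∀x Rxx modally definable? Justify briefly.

Yes: it is reflexivity, defined by the T schema □r → r.

Definable; □r → r defines it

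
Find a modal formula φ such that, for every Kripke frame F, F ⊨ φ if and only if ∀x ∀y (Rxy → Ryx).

ψ → □◇ψ

This is symmetry; the standard corresponding axiom is B: ψ → □◇ψ.
Suppose ψ→□◇ψ is valid. Take Rxy and set V(ψ)={x}. Then ψ at x, so □◇ψ at x, so ◇ψ at y, so some z with Ryz has ψ; z=x, i.e. Ryx.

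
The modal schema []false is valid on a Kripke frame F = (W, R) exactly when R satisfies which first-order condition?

This schema is the Ver axiom.
It corresponds to emptiness of R: forall x forall y ~Rxy.

emptiness of R: forall x forall y ~Rxy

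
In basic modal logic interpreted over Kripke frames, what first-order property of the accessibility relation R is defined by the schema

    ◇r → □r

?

partial functionality: ∀x ∀y ∀z (Rxy ∧ Rxz → y = z)

This is the CD axiom.
Its frame correspondent is partial functionality — ∀x ∀y ∀z (Rxy ∧ Rxz → y = z).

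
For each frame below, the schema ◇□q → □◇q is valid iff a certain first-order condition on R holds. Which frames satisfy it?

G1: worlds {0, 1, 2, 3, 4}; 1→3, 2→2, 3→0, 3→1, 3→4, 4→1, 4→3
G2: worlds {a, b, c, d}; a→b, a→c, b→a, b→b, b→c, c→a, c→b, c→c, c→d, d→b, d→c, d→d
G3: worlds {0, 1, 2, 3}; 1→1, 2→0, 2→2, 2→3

The schema corresponds to convergence: ∀x ∀y ∀z (Rxy ∧ Rxz → ∃w (Ryw ∧ Rzw)).
G1: fails — R34 and R30 but 4 and 0 have no common successor.
G2: condition met.
G3: fails — R23 and R23 but 3 and 3 have no common successor.
Valid on: G2.

G2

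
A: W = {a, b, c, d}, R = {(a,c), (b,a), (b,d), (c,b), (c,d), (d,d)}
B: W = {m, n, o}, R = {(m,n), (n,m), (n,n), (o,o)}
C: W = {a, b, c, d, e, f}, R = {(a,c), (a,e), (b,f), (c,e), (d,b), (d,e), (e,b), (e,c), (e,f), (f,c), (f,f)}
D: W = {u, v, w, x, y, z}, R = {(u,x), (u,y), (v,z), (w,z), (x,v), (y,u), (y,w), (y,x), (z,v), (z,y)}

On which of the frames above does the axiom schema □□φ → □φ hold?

B

This is the axiom for density; its first-order frame correspondent is ∀x ∀y (Rxy → ∃z (Rxz ∧ Rzy)).
A: fails — Rba but no z with Rbz and Rza.
B: satisfies the condition.
C: fails — Rde but no z with Rdz and Rze.
D: fails — Rvz but no t with Rvt and Rtz.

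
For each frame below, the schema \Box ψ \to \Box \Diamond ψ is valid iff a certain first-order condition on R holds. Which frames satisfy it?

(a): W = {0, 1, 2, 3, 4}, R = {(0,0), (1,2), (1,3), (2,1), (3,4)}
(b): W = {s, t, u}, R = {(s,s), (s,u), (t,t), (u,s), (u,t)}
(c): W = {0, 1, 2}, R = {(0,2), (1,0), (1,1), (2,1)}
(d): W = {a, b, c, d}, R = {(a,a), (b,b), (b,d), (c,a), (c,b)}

This is the axiom for a generalized confluence (Geach) condition; its first-order frame correspondent is \forall x \forall z (xRz \to \exists w (xRw \wedge zRw)).
(a): fails — 1R2 but no w with 1Rw and 2Rw.
(b): satisfies the condition.
(c): fails — 0R2 but no w with 0Rw and 2Rw.
(d): fails — bRd but no w with bRw and dRw.

(b)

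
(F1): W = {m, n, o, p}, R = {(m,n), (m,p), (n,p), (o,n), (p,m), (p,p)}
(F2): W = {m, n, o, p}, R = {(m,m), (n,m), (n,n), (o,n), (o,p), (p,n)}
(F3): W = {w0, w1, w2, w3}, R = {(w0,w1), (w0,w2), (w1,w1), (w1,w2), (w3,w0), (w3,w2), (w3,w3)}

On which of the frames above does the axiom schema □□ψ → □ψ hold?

This is the axiom for density; its first-order frame correspondent is ∀x ∀y (Rxy → ∃z (Rxz ∧ Rzy)).
(F1): fails — Ron but no z with Roz and Rzn.
(F2): fails — Rop but no z with Roz and Rzp.
(F3): holds.
Valid on: (F3).

(F3)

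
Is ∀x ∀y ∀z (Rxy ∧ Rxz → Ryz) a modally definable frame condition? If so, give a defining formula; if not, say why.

This is a Sahlqvist condition; the 5 axiom ◇r → □◇r defines it.
Suppose ◇r→□◇r is valid. Take Rxy, Rxz and set V(r)={y}. Then ◇r at x, so □◇r at x, so ◇r at z, so some w with Rzw has r; w=y, i.e. Rzy. By symmetry of the argument, Ryz.

Yes — defined by ◇r → □◇r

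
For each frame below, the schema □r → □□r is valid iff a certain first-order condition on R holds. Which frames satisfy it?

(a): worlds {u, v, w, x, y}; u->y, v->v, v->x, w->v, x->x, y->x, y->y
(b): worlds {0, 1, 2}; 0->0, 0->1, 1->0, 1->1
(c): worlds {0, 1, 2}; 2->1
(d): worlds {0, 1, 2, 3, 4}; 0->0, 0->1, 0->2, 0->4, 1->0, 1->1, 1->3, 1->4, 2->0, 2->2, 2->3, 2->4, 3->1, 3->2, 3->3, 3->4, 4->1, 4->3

(b), (c)

This is the axiom for transitivity; its first-order frame correspondent is ∀x ∀y ∀z (Rxy ∧ Ryz → Rxz).
(a): fails — Ruy and Ryx but not Rux.
(b): condition met.
(c): condition met.
(d): fails — R10 and R02 but not R12.
Valid on: (b), (c).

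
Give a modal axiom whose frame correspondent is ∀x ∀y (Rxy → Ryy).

□(□ψ → ψ)

The condition is shift-reflexivity. The T□ schema □(□ψ → ψ) defines it.
Suppose □(□ψ→ψ) is valid. Take Rxy and set V(ψ)={w : Ryw}. Then at y, □ψ holds; since □(□ψ→ψ) at x, □ψ→ψ at y, so ψ at y, i.e. Ryy.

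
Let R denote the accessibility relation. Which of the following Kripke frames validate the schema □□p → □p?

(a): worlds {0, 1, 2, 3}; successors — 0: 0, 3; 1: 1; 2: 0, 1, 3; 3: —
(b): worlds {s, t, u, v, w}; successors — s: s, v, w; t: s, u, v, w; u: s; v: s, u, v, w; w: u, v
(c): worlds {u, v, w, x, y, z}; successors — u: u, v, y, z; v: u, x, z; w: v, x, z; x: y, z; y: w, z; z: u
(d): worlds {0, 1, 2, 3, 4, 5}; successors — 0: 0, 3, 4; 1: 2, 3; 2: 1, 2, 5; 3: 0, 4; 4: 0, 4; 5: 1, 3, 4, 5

(a), (b)

The schema corresponds to density: ∀x ∀y (Rxy → ∃z (Rxz ∧ Rzy)).
(a): satisfies the condition.
(b): satisfies the condition.
(c): fails — Rvx but no t with Rvt and Rtx.
(d): fails — R13 but no z with R1z and Rz3.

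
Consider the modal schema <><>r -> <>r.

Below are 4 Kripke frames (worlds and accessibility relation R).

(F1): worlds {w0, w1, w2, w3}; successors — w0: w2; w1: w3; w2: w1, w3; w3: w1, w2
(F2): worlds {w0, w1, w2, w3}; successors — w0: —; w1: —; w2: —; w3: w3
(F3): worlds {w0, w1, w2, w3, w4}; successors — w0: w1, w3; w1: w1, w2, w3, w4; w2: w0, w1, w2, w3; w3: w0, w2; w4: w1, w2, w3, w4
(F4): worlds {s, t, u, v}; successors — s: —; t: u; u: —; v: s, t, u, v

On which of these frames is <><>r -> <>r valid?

(F2), (F4)

Frame correspondent (Sahlqvist): forall x forall y forall z (Rxy & Ryz -> Rxz) — i.e. transitivity.
(F1): fails — Rw3w1 and Rw1w3 but not Rw3w3.
(F2): holds.
(F3): fails — Rw1w2 and Rw2w0 but not Rw1w0.
(F4): holds.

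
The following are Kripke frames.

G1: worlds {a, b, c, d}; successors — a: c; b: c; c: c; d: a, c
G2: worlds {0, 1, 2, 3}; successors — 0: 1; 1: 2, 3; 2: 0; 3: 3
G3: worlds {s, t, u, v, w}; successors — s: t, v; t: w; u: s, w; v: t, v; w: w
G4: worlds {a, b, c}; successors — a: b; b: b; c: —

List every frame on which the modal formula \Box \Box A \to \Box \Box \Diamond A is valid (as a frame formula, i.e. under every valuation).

G1, G3, G4

Frame correspondent (Sahlqvist): \forall x \forall z (x R^2 z \to \exists w (x R^2 w \wedge zRw)) — i.e. a generalized confluence (Geach) condition.
G1: condition met.
G2: fails — 0R²2 but no w with 0R²w and 2Rw.
G3: condition met.
G4: condition met.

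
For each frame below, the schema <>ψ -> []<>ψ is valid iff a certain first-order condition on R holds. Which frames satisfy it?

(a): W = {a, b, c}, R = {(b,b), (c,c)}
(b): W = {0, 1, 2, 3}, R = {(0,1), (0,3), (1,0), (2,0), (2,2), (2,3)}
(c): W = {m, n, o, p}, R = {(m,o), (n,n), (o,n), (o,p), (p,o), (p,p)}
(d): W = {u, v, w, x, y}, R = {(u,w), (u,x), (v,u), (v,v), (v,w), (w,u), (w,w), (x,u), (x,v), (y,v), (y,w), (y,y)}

(a)

Frame correspondent (Sahlqvist): forall x forall y forall z (Rxy & Rxz -> Ryz) — i.e. the Euclidean property.
(a): holds.
(b): fails — R01 and R01 but not R11.
(c): fails — Rmo and Rmo but not Roo.
(d): fails — Ruw and Rux but not Rwx.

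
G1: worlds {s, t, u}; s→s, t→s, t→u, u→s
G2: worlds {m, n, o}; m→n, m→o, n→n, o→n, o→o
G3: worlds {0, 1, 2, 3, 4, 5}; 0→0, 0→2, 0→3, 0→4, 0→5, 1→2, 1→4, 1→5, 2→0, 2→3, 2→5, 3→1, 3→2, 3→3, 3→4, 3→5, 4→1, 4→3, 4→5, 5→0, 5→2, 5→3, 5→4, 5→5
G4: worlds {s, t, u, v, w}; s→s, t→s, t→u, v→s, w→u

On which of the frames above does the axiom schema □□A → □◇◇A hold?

G1, G2, G3

The schema corresponds to a generalized confluence (Geach) condition: ∀x ∀z (xRz → ∃w (xR²w ∧ zR²w)).
G1: condition met.
G2: condition met.
G3: condition met.
G4: fails — tRu but no w* with tR²w* and uR²w*.
Valid on: G1, G2, G3.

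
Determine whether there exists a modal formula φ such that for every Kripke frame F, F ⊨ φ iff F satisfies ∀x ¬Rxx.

Not modally definable

Any modally definable frame class is closed under surjective bounded morphisms.
The 3-cycle (worlds a,b,c with a→b→c→a) is irreflexive, and the map sending every world to a single reflexive point • is a surjective bounded morphism (forth: every edge maps to (•,•); back: every world has a successor). So any modal formula valid on the 3-cycle is also valid on the reflexive point, which is not irreflexive.
Hence irreflexivity is not modally definable.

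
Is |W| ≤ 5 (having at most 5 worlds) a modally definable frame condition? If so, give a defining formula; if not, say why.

No — not modally definable

Any modally definable frame class is closed under disjoint unions.
Any modal formula valid on each of 6 disjoint one-world frames is valid on their disjoint union (validity is preserved under disjoint unions). Each one-world frame has |W|=1≤5, but the union has |W|=6.
Hence having at most 5 worlds is not modally definable.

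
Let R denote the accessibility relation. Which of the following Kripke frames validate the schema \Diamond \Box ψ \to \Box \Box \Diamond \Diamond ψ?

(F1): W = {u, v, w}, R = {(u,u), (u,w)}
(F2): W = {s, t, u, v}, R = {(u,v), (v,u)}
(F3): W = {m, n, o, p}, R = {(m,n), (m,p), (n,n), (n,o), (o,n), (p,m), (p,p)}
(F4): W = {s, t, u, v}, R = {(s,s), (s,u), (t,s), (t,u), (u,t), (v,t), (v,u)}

(F2)

The schema corresponds to a generalized confluence (Geach) condition: \forall x \forall y \forall z ((xRy \wedge x R^2 z) \to \exists w (yRw \wedge z R^2 w)).
(F1): fails — uRu, uR²w but no t with uRt and wR²t.
(F2): ✓.
(F3): fails — mRp, mR²n but no w with pRw and nR²w.
(F4): fails — sRu, sR²u but no w with uRw and uR²w.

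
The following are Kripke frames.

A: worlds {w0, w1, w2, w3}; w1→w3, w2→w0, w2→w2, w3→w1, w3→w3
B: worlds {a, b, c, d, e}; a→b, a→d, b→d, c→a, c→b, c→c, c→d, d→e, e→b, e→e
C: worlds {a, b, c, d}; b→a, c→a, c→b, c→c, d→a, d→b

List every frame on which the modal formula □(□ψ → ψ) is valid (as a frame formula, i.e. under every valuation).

none

The schema corresponds to shift-reflexivity: ∀x ∀y (Rxy → Ryy).
A: fails — Rw3w1 but not Rw1w1.
B: fails — Reb but not Rbb.
C: fails — Rba but not Raa.
Valid on no frame.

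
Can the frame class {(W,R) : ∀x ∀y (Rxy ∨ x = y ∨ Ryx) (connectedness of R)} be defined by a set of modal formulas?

Modal frame validity is preserved under disjoint unions.
Take 4 disjoint single-world reflexive frames: each is trivially connected, but their disjoint union has 4 worlds with no edge between distinct components, so it is not connected.
So the class is not modally definable.

No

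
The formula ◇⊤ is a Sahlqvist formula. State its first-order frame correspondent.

◇⊤ holds at w iff w has a successor, so frame-validity of ◇⊤ is exactly seriality. Equivalently via □φ → ◇φ:
Suppose □φ→◇φ is valid. At any x set V(φ)=W. Then □φ at x, so ◇φ at x, so x has a successor.

Seriality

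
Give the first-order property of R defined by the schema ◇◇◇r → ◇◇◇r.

∀x ∀y (xR³y → ∃w (y = w ∧ xR³w))

This is a Sahlqvist (Geach-type) schema ◇^3□^0r → □^0◇^3r.
First-order correspondent: ∀x ∀y (xR³y → ∃w (y = w ∧ xR³w)).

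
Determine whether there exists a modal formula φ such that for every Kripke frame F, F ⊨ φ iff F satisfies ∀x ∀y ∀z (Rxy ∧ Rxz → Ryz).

Definable; ◇p → □◇p defines it

Yes: it is the Euclidean property, defined by the 5 schema ◇p → □◇p.
Suppose ◇p→□◇p is valid. Take Rxy, Rxz and set V(p)={y}. Then ◇p at x, so □◇p at x, so ◇p at z, so some w with Rzw has p; w=y, i.e. Rzy. By symmetry of the argument, Ryz.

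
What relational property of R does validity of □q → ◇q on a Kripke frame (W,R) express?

This is the D axiom.
It corresponds to seriality: ∀x ∃y Rxy.

seriality: ∀x ∃y Rxy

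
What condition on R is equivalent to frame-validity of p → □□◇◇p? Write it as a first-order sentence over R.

This is a Sahlqvist (Geach-type) schema ◇^0□^0p → □^2◇^2p.
Minimal-valuation argument: fix x; take any y with xR^0y and any z with xR^2z. Set V(p) to the set of worlds R-reachable from y in exactly 0 steps. Then □^0p holds at y, so the antecedent holds at x; validity forces ◇^2p at z, giving a w with zR^2w and yR^0w.
First-order correspondent: ∀x ∀z (xR²z → ∃w (x = w ∧ zR²w)).

∀x ∀z (xR²z → ∃w (x = w ∧ zR²w))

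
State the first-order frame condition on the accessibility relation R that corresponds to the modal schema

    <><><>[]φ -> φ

forall x forall y (x R^3 y -> exists w (yRw & x = w))

This is a Sahlqvist (Geach-type) schema ◇^3□^1φ → □^0◇^0φ.
Minimal-valuation argument: fix x; take any y with xR^3y and any z with xR^0z. Set V(φ) to the set of worlds R-reachable from y in exactly 1 step. Then □^1φ holds at y, so the antecedent holds at x; validity forces ◇^0φ at z, giving a w with zR^0w and yR^1w.
First-order correspondent: forall x forall y (x R^3 y -> exists w (yRw & x = w)).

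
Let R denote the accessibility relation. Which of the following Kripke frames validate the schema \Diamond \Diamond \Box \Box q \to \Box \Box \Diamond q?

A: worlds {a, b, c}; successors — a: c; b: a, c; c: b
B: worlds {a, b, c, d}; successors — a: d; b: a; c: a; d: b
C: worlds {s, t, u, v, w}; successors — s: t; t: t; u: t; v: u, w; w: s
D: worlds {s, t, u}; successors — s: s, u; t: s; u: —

C

Frame correspondent (Sahlqvist): \forall x \forall y \forall z ((x R^2 y \wedge x R^2 z) \to \exists w (y R^2 w \wedge zRw)) — i.e. a generalized confluence (Geach) condition.
A: fails — bR²c, bR²c but no w with cR²w and cRw.
B: fails — aR²b, aR²b but no w with bR²w and bRw.
C: satisfies the condition.
D: fails — sR²s, sR²u but no w with sR²w and uRw.
Valid on: C.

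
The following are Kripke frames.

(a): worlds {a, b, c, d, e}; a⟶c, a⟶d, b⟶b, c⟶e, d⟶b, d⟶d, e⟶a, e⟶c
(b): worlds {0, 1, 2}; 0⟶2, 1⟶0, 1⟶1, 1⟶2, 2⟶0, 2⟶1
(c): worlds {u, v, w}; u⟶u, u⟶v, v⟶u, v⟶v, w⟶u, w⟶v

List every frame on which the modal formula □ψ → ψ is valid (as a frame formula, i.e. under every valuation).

none

The schema corresponds to reflexivity: ∀x Rxx.
(a): fails — world a does not see itself.
(b): fails — world 0 does not see itself.
(c): fails — world w does not see itself.
Valid on no frame.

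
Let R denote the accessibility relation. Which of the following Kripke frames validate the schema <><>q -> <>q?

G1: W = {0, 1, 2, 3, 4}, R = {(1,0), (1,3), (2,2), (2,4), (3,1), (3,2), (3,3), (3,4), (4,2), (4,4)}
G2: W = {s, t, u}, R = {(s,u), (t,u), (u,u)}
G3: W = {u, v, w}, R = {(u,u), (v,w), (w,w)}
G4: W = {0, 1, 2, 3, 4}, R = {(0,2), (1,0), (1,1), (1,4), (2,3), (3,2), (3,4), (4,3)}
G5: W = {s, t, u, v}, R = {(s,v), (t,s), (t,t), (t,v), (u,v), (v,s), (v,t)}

G2, G3

This is the axiom for transitivity; its first-order frame correspondent is forall x forall y forall z (Rxy & Ryz -> Rxz).
G1: fails — R31 and R10 but not R30.
G2: holds.
G3: holds.
G4: fails — R10 and R02 but not R12.
G5: fails — Ruv and Rvt but not Rut.
Valid on: G2, G3.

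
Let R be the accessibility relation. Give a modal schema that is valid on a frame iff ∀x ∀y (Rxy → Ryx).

The condition is symmetry. The B schema q → □◇q defines it.
Suppose q→□◇q is valid. Take Rxy and set V(q)={x}. Then q at x, so □◇q at x, so ◇q at y, so some z with Ryz has q; z=x, i.e. Ryx.

q → □◇q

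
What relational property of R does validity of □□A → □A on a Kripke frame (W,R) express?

Suppose □□A→□A is valid. Take Rxy and set V(A)={w : xR²w}. Then □□A at x, so □A at x, so A at y, i.e. ∃z(Rxz∧Rzy).
Conversely, any frame satisfying ∀x ∀y (Rxy → ∃z (Rxz ∧ Rzy)) validates the schema.
So the correspondent is density.

density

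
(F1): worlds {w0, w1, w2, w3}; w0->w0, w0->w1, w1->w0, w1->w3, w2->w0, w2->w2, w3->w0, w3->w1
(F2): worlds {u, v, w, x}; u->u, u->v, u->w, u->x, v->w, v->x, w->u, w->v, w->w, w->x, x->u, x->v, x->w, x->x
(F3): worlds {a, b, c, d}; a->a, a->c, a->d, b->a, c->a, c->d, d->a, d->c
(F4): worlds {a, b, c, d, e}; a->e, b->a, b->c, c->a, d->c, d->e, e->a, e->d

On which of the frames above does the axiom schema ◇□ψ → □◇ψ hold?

(F1), (F2), (F3)

The schema corresponds to convergence: ∀x ∀y ∀z (Rxy ∧ Rxz → ∃w (Ryw ∧ Rzw)).
(F1): holds.
(F2): holds.
(F3): holds.
(F4): fails — Rbc and Rba but c and a have no common successor.
Valid on: (F1), (F2), (F3).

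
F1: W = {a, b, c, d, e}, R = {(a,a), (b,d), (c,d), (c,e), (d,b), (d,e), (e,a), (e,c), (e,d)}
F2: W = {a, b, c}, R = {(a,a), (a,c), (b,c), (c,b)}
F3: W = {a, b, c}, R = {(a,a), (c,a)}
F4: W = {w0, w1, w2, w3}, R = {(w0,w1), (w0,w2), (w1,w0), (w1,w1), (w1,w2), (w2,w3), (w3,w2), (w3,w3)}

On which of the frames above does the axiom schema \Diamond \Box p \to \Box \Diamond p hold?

Frame correspondent (Sahlqvist): \forall x \forall y \forall z (Rxy \wedge Rxz \to \exists w (Ryw \wedge Rzw)) — i.e. convergence.
F1: fails — Rcd and Rce but d and e have no common successor.
F2: fails — Raa and Rac but a and c have no common successor.
F3: condition met.
F4: fails — Rw0w1 and Rw0w2 but w1 and w2 have no common successor.
Valid on: F3.

F3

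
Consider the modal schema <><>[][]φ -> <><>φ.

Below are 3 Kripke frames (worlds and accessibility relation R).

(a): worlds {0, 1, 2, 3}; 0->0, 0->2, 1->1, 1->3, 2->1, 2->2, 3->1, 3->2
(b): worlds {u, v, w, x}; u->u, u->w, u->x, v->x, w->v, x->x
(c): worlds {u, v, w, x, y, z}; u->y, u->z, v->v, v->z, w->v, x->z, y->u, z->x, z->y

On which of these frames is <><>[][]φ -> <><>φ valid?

The schema corresponds to a generalized confluence (Geach) condition: forall x forall y (x R^2 y -> exists w (y R^2 w & x R^2 w)).
(a): condition met.
(b): condition met.
(c): condition met.

(a), (b), (c)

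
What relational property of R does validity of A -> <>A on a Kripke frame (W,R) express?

Equivalently (dual form): □A → A.
Suppose □A→A is valid. At any x set V(A)={w : Rxw}. Then □A holds at x, so A holds at x, i.e. Rxx.

reflexivity: forall x Rxx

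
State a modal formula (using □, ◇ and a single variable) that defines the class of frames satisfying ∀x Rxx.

□ψ → ψ

A defining formula is □ψ → ψ (the T axiom).
Suppose □ψ→ψ is valid. At any x set V(ψ)={w : Rxw}. Then □ψ holds at x, so ψ holds at x, i.e. Rxx.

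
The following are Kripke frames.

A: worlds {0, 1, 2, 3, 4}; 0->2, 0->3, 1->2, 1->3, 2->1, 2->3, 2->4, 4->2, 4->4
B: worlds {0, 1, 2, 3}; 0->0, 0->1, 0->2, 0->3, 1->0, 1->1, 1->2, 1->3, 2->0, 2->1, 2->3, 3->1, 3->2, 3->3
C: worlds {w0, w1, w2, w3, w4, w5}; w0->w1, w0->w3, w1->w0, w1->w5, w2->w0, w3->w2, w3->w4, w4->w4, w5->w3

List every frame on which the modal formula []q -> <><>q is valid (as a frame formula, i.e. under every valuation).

This is the axiom for a generalized confluence (Geach) condition; its first-order frame correspondent is forall x exists w (xRw & x R^2 w).
A: fails — at 3 but no w with 3Rw and 3R²w.
B: satisfies the condition.
C: fails — at w0 but no w with w0Rw and w0R²w.

B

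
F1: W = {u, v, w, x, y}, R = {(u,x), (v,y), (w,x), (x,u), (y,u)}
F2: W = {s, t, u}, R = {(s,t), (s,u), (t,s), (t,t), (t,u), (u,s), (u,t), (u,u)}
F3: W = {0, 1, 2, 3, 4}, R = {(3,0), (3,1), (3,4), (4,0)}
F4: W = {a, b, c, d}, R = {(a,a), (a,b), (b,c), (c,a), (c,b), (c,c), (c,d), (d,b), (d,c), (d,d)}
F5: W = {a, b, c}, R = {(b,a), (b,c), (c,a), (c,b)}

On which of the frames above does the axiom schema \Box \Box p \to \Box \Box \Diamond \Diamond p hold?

Frame correspondent (Sahlqvist): \forall x \forall z (x R^2 z \to \exists w (x R^2 w \wedge z R^2 w)) — i.e. a generalized confluence (Geach) condition.
F1: holds.
F2: holds.
F3: fails — 3R²0 but no w with 3R²w and 0R²w.
F4: holds.
F5: fails — bR²a but no w with bR²w and aR²w.
Valid on: F1, F2, F4.

F1, F2, F4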